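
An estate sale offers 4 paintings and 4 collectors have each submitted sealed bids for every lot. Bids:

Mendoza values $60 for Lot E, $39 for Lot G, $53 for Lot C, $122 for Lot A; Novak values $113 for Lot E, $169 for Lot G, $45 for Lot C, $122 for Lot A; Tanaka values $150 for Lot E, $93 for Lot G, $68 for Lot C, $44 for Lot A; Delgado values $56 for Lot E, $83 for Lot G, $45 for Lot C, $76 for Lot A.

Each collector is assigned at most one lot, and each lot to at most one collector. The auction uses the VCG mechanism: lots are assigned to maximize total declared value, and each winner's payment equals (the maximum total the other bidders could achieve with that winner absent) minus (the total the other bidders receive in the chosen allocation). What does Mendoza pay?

Mendoza pays $31.

Efficient allocation: Mendoza→Lot A ($122), Novak→Lot G ($169), Tanaka→Lot E ($150), Delgado→Lot C ($45); total welfare W = $486.
Mendoza receives Lot A at value $122, so the others get W − 122 = $364.
Without Mendoza: best allocation of the remaining 3 bidders over all 4 lots is Novak→Lot G ($169), Tanaka→Lot E ($150), Delgado→Lot A ($76), total $395.
VCG payment = (others' best without Mendoza) − (others' welfare with Mendoza) = 395 − 364 = $31.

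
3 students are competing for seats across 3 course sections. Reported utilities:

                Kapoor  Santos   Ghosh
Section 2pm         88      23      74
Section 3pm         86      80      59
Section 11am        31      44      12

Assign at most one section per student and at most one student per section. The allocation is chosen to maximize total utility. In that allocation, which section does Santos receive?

Optimal: Kapoor→Section 3pm (86 points), Santos→Section 11am (44 points), Ghosh→Section 2pm (74 points) — total 86+44+74 = 204 points.
Row-greedy (each student in turn takes its best remaining section) gives 180 points, worse by 24.
Next-best assignment: Kapoor→Section 2pm, Santos→Section 11am, Ghosh→Section 3pm = 191 points.
Swapping Ghosh↔Santos (Ghosh→Section 11am 12 points, Santos→Section 2pm 23 points) loses 83.
Santos's own top section is Section 3pm (80 points), but forcing Santos→Section 3pm and reassigning the rest optimally gives only 185 points — worse by 19.

Santos receives Section 11am.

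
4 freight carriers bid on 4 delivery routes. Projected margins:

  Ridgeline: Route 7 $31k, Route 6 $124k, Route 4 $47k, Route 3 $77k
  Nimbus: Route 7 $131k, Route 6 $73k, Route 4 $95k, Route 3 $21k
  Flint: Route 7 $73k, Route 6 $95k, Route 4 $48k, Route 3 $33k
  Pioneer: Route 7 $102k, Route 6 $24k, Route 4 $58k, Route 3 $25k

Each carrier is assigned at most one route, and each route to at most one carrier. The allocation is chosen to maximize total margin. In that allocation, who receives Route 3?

Optimal: Ridgeline→Route 3 ($77k), Nimbus→Route 4 ($95k), Flint→Route 6 ($95k), Pioneer→Route 7 ($102k) — total 77+95+95+102 = $369k.
Max-entry greedy (repeatedly take the single best remaining cell) gives $346k, worse by 23.
Next-best assignment: Ridgeline→Route 3, Nimbus→Route 7, Flint→Route 6, Pioneer→Route 4 = $361k.
Ridgeline's own top route is Route 6 ($124k), but forcing Ridgeline→Route 6 and reassigning the rest optimally gives only $354k — worse by 15.

Ridgeline receives Route 3.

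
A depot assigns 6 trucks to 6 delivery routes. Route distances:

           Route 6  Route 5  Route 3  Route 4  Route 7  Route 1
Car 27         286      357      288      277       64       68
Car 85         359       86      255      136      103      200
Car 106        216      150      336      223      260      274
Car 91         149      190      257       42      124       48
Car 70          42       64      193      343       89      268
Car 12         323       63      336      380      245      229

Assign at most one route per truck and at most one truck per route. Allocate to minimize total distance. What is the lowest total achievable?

Optimal: Car 27→Route 1 (68 km), Car 85→Route 7 (103 km), Car 106→Route 3 (336 km), Car 91→Route 4 (42 km), Car 70→Route 6 (42 km), Car 12→Route 5 (63 km) — total 68+103+336+42+42+63 = 654 km.
Column-greedy (each route in turn goes to its cheapest remaining truck) gives 740 km, worse by 86.
Next-best assignment: Car 27→Route 1, Car 85→Route 7, Car 106→Route 6, Car 91→Route 4, Car 70→Route 3, Car 12→Route 5 = 685 km.

Min total: 654 km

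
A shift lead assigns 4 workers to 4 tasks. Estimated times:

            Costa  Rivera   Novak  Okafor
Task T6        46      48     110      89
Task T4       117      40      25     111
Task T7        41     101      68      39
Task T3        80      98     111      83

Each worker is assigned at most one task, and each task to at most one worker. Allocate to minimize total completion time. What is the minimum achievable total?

Minimum total: 192 min

This is the linear assignment problem.
Optimal: Costa→Task T3 (80 min), Rivera→Task T6 (48 min), Novak→Task T4 (25 min), Okafor→Task T7 (39 min) — total 80+48+25+39 = 192 min.
Min-entry greedy (repeatedly take the single cheapest remaining cell) gives 208 min, worse by 16.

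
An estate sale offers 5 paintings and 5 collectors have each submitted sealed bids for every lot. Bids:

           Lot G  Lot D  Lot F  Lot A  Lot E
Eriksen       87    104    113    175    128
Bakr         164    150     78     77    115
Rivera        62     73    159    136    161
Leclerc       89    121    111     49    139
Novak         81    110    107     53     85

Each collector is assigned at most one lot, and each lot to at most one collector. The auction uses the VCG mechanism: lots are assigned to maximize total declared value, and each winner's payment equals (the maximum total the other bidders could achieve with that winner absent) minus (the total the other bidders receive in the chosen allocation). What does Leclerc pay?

Leclerc pays $2.

Efficient allocation: Eriksen→Lot A ($175), Bakr→Lot G ($164), Rivera→Lot F ($159), Leclerc→Lot E ($139), Novak→Lot D ($110); total welfare W = $747.
Leclerc receives Lot E at value $139, so the others get W − 139 = $608.
Without Leclerc: best allocation of the remaining 4 bidders over all 5 lots is Eriksen→Lot A ($175), Bakr→Lot G ($164), Rivera→Lot E ($161), Novak→Lot D ($110), total $610.
VCG payment = (others' best without Leclerc) − (others' welfare with Leclerc) = 610 − 608 = $2.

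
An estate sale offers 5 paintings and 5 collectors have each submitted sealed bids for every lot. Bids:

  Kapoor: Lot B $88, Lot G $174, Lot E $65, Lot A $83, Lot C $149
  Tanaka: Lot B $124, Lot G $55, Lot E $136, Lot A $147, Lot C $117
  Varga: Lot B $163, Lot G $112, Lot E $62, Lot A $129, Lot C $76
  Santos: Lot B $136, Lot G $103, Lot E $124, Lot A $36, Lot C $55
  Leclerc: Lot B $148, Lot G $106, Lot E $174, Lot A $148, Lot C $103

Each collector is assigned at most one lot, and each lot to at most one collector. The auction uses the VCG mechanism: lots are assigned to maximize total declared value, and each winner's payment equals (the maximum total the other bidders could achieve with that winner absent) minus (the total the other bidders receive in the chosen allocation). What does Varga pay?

Varga pays $58.

Efficient allocation: Kapoor→Lot C ($149), Tanaka→Lot A ($147), Varga→Lot B ($163), Santos→Lot G ($103), Leclerc→Lot E ($174); total welfare W = $736.
Varga receives Lot B at value $163, so the others get W − 163 = $573.
Without Varga: best allocation of the remaining 4 bidders over all 5 lots is Kapoor→Lot G ($174), Tanaka→Lot A ($147), Santos→Lot B ($136), Leclerc→Lot E ($174), total $631.
VCG payment = (others' best without Varga) − (others' welfare with Varga) = 631 − 573 = $58.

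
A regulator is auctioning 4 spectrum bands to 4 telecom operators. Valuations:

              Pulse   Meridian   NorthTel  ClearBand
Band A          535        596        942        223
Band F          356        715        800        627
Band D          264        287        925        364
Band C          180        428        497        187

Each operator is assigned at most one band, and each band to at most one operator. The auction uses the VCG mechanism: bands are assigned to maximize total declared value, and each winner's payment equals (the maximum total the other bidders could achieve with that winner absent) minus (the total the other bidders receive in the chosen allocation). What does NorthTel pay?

NorthTel pays $24M.

Efficient allocation: Pulse→Band A ($535M), Meridian→Band C ($428M), NorthTel→Band D ($925M), ClearBand→Band F ($627M); total welfare W = $2515M.
NorthTel receives Band D at value $925M, so the others get W − 925 = $1590M.
Without NorthTel: best allocation of the remaining 3 bidders over all 4 bands is Pulse→Band A ($535M), Meridian→Band F ($715M), ClearBand→Band D ($364M), total $1614M.
VCG payment = (others' best without NorthTel) − (others' welfare with NorthTel) = 1614 − 1590 = $24M.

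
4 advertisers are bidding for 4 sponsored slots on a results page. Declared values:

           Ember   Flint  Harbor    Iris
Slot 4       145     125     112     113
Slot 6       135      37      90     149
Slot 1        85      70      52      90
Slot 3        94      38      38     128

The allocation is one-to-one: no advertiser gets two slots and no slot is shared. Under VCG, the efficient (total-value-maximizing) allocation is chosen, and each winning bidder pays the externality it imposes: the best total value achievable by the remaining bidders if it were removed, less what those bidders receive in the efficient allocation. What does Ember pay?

Ember pays $33.

Efficient allocation: Ember→Slot 6 ($135), Flint→Slot 1 ($70), Harbor→Slot 4 ($112), Iris→Slot 3 ($128); total welfare W = $445.
Ember receives Slot 6 at value $135, so the others get W − 135 = $310.
Without Ember: best allocation of the remaining 3 bidders over all 4 slots is Flint→Slot 4 ($125), Harbor→Slot 6 ($90), Iris→Slot 3 ($128), total $343.
VCG payment = (others' best without Ember) − (others' welfare with Ember) = 343 − 310 = $33.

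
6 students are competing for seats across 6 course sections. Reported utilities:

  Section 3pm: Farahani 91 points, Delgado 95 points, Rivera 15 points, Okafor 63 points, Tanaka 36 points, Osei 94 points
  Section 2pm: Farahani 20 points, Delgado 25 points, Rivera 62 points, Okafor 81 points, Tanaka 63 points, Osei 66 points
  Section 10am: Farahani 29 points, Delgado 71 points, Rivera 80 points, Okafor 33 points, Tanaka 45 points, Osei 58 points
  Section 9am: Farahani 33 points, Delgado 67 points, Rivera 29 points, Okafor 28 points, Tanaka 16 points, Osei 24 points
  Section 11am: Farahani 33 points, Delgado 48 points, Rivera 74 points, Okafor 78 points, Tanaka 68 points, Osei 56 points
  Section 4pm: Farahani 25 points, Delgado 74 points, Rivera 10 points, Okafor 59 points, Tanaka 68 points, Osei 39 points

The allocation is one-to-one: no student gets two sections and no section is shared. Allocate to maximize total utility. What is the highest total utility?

Maximum total: 450 points

Optimal: Farahani→Section 3pm (91 points), Delgado→Section 9am (67 points), Rivera→Section 10am (80 points), Okafor→Section 11am (78 points), Tanaka→Section 4pm (68 points), Osei→Section 2pm (66 points) — total 91+67+80+78+68+66 = 450 points.
Column-greedy (each section in turn goes to its best remaining student) gives 396 points, worse by 54.
Checked against all permutations: 450 points is optimal.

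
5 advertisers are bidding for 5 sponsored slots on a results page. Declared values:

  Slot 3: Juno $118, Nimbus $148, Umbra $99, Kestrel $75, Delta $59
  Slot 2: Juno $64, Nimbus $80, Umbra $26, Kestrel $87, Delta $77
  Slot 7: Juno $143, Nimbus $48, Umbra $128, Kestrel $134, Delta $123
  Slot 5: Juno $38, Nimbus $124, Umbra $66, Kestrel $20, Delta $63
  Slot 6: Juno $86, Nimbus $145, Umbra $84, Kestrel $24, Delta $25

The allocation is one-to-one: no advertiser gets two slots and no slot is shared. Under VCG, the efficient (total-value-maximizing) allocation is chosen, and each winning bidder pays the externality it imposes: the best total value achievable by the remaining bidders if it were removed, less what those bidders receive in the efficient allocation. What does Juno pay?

Efficient allocation: Juno→Slot 3 ($118), Nimbus→Slot 6 ($145), Umbra→Slot 7 ($128), Kestrel→Slot 2 ($87), Delta→Slot 5 ($63); total welfare W = $541.
Juno receives Slot 3 at value $118, so the others get W − 118 = $423.
Without Juno: best allocation of the remaining 4 bidders over all 5 slots is Nimbus→Slot 6 ($145), Umbra→Slot 3 ($99), Kestrel→Slot 7 ($134), Delta→Slot 2 ($77), total $455.
VCG payment = (others' best without Juno) − (others' welfare with Juno) = 455 − 423 = $32.

Juno pays $32.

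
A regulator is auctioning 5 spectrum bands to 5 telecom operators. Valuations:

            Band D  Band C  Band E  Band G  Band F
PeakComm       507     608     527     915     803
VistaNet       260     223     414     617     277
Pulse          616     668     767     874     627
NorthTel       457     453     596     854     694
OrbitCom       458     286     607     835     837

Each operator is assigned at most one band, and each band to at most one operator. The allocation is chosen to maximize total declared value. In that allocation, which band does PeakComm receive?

Optimal: PeakComm→Band C ($608M), VistaNet→Band E ($414M), Pulse→Band D ($616M), NorthTel→Band G ($854M), OrbitCom→Band F ($837M) — total 608+414+616+854+837 = $3329M.
Column-greedy (each band in turn goes to its best remaining operator) gives $2962M, worse by 367.
Swapping OrbitCom↔VistaNet (OrbitCom→Band E $607M, VistaNet→Band F $277M) loses 367.
No other one-to-one assignment exceeds $3329M.
PeakComm's own top band is Band G ($915M), but forcing PeakComm→Band G and reassigning the rest optimally gives only $3291M — worse by 38.

PeakComm receives Band C.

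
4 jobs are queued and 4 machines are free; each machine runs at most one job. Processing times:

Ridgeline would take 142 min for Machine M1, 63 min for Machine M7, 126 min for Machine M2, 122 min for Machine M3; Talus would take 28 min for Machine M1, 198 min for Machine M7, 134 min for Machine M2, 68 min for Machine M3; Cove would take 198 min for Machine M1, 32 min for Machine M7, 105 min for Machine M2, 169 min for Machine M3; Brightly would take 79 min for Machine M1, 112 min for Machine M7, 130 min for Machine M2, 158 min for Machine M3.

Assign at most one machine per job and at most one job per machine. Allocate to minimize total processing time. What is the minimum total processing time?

Minimum total: 305 min

Treat this as an assignment problem: match each job to one machine.
Optimal: Ridgeline→Machine M2 (126 min), Talus→Machine M3 (68 min), Cove→Machine M7 (32 min), Brightly→Machine M1 (79 min) — total 126+68+32+79 = 305 min.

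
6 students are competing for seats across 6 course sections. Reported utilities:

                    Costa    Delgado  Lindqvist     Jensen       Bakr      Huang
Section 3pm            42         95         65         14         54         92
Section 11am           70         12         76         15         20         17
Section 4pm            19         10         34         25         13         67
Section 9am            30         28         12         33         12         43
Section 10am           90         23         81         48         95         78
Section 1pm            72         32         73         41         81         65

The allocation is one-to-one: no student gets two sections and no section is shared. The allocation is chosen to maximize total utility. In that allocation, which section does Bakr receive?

Optimal: Costa→Section 10am (90 points), Delgado→Section 3pm (95 points), Lindqvist→Section 11am (76 points), Jensen→Section 9am (33 points), Bakr→Section 1pm (81 points), Huang→Section 4pm (67 points) — total 90+95+76+33+81+67 = 442 points.
Column-greedy (each section in turn goes to its best remaining student) gives 438 points, worse by 4.
Swapping Delgado↔Lindqvist (Delgado→Section 11am 12 points, Lindqvist→Section 3pm 65 points) loses 94.
Bakr's own top section is Section 10am (95 points), but forcing Bakr→Section 10am and reassigning the rest optimally gives only 438 points — worse by 4.

Bakr receives Section 1pm.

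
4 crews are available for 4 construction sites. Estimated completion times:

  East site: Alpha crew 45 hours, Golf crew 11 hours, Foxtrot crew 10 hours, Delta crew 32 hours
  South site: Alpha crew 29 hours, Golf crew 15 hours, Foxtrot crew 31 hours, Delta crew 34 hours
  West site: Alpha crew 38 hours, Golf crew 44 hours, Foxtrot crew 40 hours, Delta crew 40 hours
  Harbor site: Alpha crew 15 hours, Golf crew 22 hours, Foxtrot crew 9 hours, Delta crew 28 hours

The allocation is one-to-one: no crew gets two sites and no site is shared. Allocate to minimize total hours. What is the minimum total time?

Optimal: Alpha crew→Harbor site (15 hours), Golf crew→South site (15 hours), Foxtrot crew→East site (10 hours), Delta crew→West site (40 hours) — total 15+15+10+40 = 80 hours.
Min-entry greedy (repeatedly take the single cheapest remaining cell) gives 89 hours, worse by 9.
Next-best assignment: Alpha crew→South site, Golf crew→East site, Foxtrot crew→Harbor site, Delta crew→West site = 89 hours.

Min total: 80 hours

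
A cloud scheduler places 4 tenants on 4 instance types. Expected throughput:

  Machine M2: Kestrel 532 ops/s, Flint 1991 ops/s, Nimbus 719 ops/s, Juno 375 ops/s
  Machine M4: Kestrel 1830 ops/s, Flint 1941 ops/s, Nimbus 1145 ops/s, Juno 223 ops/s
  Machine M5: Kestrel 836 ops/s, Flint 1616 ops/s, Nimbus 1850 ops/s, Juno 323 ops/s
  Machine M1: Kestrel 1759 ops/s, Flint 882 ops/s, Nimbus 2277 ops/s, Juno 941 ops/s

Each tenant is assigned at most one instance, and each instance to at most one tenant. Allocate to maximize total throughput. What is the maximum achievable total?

This is the linear assignment problem.
Optimal: Kestrel→Machine M4 (1830 ops/s), Flint→Machine M2 (1991 ops/s), Nimbus→Machine M5 (1850 ops/s), Juno→Machine M1 (941 ops/s) — total 1830+1991+1850+941 = 6612 ops/s.
Max-entry greedy (repeatedly take the single best remaining cell) gives 6421 ops/s, worse by 191.
Checked against all permutations: 6612 ops/s is optimal.

Maximum total: 6612 ops/s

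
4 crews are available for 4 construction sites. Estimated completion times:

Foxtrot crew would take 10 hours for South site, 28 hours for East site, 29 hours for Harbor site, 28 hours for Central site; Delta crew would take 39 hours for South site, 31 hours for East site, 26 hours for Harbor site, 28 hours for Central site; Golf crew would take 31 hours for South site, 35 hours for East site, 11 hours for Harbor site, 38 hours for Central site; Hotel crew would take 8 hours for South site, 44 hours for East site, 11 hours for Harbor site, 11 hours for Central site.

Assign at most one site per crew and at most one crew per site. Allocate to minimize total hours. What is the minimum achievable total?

Optimal: Foxtrot crew→South site (10 hours), Delta crew→East site (31 hours), Golf crew→Harbor site (11 hours), Hotel crew→Central site (11 hours) — total 10+31+11+11 = 63 hours.
Min-entry greedy (repeatedly take the single cheapest remaining cell) gives 75 hours, worse by 12.
Next-best assignment: Foxtrot crew→East site, Delta crew→Central site, Golf crew→Harbor site, Hotel crew→South site = 75 hours.
Swapping Hotel crew↔Delta crew (Hotel crew→East site 44 hours, Delta crew→Central site 28 hours) adds 30.

Minimum total: 63 hours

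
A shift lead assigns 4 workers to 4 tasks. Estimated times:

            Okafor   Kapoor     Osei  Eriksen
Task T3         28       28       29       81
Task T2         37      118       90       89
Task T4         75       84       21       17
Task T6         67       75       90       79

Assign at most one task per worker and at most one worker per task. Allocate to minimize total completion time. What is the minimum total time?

Optimal: Okafor→Task T2 (37 min), Kapoor→Task T6 (75 min), Osei→Task T3 (29 min), Eriksen→Task T4 (17 min) — total 37+75+29+17 = 158 min.
Column-greedy (each task in turn goes to its cheapest remaining worker) gives 213 min, worse by 55.
Next-best assignment: Okafor→Task T2, Kapoor→Task T3, Osei→Task T4, Eriksen→Task T6 = 165 min.

Min total: 158 min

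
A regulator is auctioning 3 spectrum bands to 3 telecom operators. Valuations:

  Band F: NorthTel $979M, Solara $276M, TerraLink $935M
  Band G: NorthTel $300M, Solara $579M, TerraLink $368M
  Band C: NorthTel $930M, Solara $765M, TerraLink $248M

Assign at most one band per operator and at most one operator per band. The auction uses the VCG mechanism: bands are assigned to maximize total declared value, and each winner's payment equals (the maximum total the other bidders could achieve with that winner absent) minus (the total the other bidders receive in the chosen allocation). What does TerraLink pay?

Efficient allocation: NorthTel→Band C ($930M), Solara→Band G ($579M), TerraLink→Band F ($935M); total welfare W = $2444M.
TerraLink receives Band F at value $935M, so the others get W − 935 = $1509M.
Without TerraLink: best allocation of the remaining 2 bidders over all 3 bands is NorthTel→Band F ($979M), Solara→Band C ($765M), total $1744M.
VCG payment = (others' best without TerraLink) − (others' welfare with TerraLink) = 1744 − 1509 = $235M.

TerraLink pays $235M.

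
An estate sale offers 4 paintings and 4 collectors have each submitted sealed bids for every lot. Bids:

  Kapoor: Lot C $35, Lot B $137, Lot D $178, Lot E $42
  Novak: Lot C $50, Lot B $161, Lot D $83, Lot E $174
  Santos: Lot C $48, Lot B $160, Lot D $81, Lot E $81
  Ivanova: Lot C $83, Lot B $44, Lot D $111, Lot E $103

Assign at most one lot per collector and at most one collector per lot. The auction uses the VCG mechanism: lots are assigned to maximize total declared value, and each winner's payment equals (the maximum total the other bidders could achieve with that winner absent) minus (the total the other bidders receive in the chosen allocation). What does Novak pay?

Novak pays $20.

Efficient allocation: Kapoor→Lot D ($178), Novak→Lot E ($174), Santos→Lot B ($160), Ivanova→Lot C ($83); total welfare W = $595.
Novak receives Lot E at value $174, so the others get W − 174 = $421.
Without Novak: best allocation of the remaining 3 bidders over all 4 lots is Kapoor→Lot D ($178), Santos→Lot B ($160), Ivanova→Lot E ($103), total $441.
VCG payment = (others' best without Novak) − (others' welfare with Novak) = 441 − 421 = $20.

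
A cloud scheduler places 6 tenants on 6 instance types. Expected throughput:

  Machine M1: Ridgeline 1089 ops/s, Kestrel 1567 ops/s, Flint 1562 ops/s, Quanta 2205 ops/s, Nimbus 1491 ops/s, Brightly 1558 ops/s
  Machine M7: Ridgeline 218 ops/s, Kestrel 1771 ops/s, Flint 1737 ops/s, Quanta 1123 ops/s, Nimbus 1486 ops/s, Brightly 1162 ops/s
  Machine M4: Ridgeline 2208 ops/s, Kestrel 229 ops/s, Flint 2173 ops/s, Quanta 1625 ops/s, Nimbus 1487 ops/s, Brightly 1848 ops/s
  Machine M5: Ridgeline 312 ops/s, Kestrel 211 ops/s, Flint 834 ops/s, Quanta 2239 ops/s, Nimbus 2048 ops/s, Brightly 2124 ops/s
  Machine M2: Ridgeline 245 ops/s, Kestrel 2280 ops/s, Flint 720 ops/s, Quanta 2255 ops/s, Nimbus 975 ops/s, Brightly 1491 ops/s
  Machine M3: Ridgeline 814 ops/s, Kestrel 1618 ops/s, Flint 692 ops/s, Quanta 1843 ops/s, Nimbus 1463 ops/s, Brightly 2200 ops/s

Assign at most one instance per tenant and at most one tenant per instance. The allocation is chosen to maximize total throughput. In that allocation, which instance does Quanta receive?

Quanta receives Machine M1.

Optimal: Ridgeline→Machine M4 (2208 ops/s), Kestrel→Machine M2 (2280 ops/s), Flint→Machine M7 (1737 ops/s), Quanta→Machine M1 (2205 ops/s), Nimbus→Machine M5 (2048 ops/s), Brightly→Machine M3 (2200 ops/s) — total 2208+2280+1737+2205+2048+2200 = 12678 ops/s.
Row-greedy (each tenant in turn takes its best remaining instance) gives 12155 ops/s, worse by 523.
Next-best assignment: Ridgeline→Machine M4, Kestrel→Machine M2, Flint→Machine M7, Quanta→Machine M5, Nimbus→Machine M1, Brightly→Machine M3 = 12155 ops/s.
Checked against all permutations: 12678 ops/s is optimal.
Quanta's own top instance is Machine M2 (2255 ops/s), but forcing Quanta→Machine M2 and reassigning the rest optimally gives only 12044 ops/s — worse by 634.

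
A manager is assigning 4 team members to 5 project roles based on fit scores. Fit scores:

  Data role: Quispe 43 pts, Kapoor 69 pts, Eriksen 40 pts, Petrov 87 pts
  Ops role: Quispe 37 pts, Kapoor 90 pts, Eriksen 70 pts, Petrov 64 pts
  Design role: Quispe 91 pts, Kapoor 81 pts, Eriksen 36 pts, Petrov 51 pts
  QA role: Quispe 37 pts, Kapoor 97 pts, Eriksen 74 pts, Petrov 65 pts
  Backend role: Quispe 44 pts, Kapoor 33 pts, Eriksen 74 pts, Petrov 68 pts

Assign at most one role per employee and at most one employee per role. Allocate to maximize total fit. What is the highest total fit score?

Max total: 349 pts

Treat this as an assignment problem: match each employee to one role.
Optimal: Quispe→Design role (91 pts), Kapoor→QA role (97 pts), Eriksen→Backend role (74 pts), Petrov→Data role (87 pts) — total 91+97+74+87 = 349 pts.
Column-greedy (each role in turn goes to its best remaining employee) gives 342 pts, worse by 7.
No other one-to-one assignment exceeds 349 pts.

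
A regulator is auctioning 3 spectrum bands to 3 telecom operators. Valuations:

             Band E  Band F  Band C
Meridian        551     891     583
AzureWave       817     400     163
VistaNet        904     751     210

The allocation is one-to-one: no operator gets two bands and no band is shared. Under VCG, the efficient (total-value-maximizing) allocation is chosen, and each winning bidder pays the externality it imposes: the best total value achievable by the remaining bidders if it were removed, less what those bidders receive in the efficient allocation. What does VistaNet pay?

VistaNet pays $308M.

Efficient allocation: Meridian→Band C ($583M), AzureWave→Band E ($817M), VistaNet→Band F ($751M); total welfare W = $2151M.
VistaNet receives Band F at value $751M, so the others get W − 751 = $1400M.
Without VistaNet: best allocation of the remaining 2 bidders over all 3 bands is Meridian→Band F ($891M), AzureWave→Band E ($817M), total $1708M.
VCG payment = (others' best without VistaNet) − (others' welfare with VistaNet) = 1708 − 1400 = $308M.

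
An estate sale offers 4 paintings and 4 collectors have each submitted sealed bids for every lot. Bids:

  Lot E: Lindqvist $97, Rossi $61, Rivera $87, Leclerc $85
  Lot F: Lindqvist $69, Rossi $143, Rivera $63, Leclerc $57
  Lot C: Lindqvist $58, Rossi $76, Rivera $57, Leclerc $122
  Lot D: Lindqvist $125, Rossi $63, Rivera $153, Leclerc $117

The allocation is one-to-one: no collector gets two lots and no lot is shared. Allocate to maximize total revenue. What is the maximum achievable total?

Maximum total: $515

Treat this as an assignment problem: match each collector to one lot.
Optimal: Lindqvist→Lot E ($97), Rossi→Lot F ($143), Rivera→Lot D ($153), Leclerc→Lot C ($122) — total 97+143+153+122 = $515.
Row-greedy (each collector in turn takes its best remaining lot) gives $477, worse by 38.
Next-best assignment: Lindqvist→Lot D, Rossi→Lot F, Rivera→Lot E, Leclerc→Lot C = $477.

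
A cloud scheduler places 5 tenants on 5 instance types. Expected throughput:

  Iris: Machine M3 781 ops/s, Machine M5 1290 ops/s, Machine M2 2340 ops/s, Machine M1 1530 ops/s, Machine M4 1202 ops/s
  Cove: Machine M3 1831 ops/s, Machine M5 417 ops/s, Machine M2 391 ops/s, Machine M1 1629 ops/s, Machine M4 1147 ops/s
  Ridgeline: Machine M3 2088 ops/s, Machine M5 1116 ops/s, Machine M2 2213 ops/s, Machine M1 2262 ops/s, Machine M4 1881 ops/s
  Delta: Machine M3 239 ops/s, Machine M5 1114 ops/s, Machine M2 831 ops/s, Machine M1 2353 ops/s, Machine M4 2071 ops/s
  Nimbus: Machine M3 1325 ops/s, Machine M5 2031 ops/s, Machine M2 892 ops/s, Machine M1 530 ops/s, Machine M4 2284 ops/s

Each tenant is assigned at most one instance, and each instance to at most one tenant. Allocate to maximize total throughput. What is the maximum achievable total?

Optimal: Iris→Machine M2 (2340 ops/s), Cove→Machine M3 (1831 ops/s), Ridgeline→Machine M1 (2262 ops/s), Delta→Machine M4 (2071 ops/s), Nimbus→Machine M5 (2031 ops/s) — total 2340+1831+2262+2071+2031 = 10535 ops/s.
Column-greedy (each instance in turn goes to its best remaining tenant) gives 9959 ops/s, worse by 576.
No other one-to-one assignment exceeds 10535 ops/s.

Max total: 10535 ops/s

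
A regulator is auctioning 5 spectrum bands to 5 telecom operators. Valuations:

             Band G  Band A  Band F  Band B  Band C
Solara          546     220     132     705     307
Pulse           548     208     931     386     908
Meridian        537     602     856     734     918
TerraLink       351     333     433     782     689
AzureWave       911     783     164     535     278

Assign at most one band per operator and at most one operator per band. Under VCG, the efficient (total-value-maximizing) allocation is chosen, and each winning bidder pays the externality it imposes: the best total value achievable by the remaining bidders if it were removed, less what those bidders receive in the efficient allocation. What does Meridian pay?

Efficient allocation: Solara→Band G ($546M), Pulse→Band F ($931M), Meridian→Band C ($918M), TerraLink→Band B ($782M), AzureWave→Band A ($783M); total welfare W = $3960M.
Meridian receives Band C at value $918M, so the others get W − 918 = $3042M.
Without Meridian: best allocation of the remaining 4 bidders over all 5 bands is Solara→Band B ($705M), Pulse→Band F ($931M), TerraLink→Band C ($689M), AzureWave→Band G ($911M), total $3236M.
VCG payment = (others' best without Meridian) − (others' welfare with Meridian) = 3236 − 3042 = $194M.

Meridian pays $194M.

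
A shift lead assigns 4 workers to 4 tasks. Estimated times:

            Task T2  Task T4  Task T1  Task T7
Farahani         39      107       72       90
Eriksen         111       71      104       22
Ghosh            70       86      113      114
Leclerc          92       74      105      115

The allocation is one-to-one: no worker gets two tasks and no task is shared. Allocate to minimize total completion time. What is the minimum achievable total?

Min total: 238 min

This is the linear assignment problem.
Optimal: Farahani→Task T1 (72 min), Eriksen→Task T7 (22 min), Ghosh→Task T2 (70 min), Leclerc→Task T4 (74 min) — total 72+22+70+74 = 238 min.
Next-best assignment: Farahani→Task T2, Eriksen→Task T7, Ghosh→Task T1, Leclerc→Task T4 = 248 min.
Every other assignment is strictly worse.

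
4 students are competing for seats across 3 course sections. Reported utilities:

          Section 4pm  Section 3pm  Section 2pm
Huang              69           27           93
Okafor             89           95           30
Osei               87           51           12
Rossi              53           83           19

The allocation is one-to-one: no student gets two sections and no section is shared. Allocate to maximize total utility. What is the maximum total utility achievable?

This is a one-to-one assignment (maximum-weight bipartite matching).
Optimal: Osei→Section 4pm (87 points), Okafor→Section 3pm (95 points), Huang→Section 2pm (93 points) — total 87+95+93 = 275 points.
Column-greedy (each section in turn goes to its best remaining student) gives 265 points, worse by 10.
Swapping Okafor↔Osei (Okafor→Section 4pm 89 points, Osei→Section 3pm 51 points) loses 42.
No other one-to-one assignment exceeds 275 points.

Max total: 275 points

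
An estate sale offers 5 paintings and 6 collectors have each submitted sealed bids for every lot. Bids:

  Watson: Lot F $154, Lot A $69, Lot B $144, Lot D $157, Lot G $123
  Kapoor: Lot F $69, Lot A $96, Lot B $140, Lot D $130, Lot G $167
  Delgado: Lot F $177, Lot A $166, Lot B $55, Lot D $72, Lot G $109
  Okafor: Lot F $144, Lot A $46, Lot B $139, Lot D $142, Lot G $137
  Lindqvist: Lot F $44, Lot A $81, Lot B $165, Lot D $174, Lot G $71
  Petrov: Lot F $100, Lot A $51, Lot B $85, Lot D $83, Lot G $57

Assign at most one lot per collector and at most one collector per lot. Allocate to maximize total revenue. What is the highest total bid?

Maximum total: $800

This is the linear assignment problem.
Optimal: Watson→Lot F ($154), Delgado→Lot A ($166), Okafor→Lot B ($139), Lindqvist→Lot D ($174), Kapoor→Lot G ($167) — total 154+166+139+174+167 = $800.
Row-greedy (each collector in turn takes its best remaining lot) gives $721, worse by 79.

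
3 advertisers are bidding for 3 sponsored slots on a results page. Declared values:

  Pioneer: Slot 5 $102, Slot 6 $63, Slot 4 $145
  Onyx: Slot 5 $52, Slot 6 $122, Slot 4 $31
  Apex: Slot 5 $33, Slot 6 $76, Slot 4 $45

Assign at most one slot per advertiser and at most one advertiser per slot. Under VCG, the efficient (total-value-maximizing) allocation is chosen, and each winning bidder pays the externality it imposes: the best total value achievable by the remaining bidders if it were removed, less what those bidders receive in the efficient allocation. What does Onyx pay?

Onyx pays $43.

Efficient allocation: Pioneer→Slot 4 ($145), Onyx→Slot 6 ($122), Apex→Slot 5 ($33); total welfare W = $300.
Onyx receives Slot 6 at value $122, so the others get W − 122 = $178.
Without Onyx: best allocation of the remaining 2 bidders over all 3 slots is Pioneer→Slot 4 ($145), Apex→Slot 6 ($76), total $221.
VCG payment = (others' best without Onyx) − (others' welfare with Onyx) = 221 − 178 = $43.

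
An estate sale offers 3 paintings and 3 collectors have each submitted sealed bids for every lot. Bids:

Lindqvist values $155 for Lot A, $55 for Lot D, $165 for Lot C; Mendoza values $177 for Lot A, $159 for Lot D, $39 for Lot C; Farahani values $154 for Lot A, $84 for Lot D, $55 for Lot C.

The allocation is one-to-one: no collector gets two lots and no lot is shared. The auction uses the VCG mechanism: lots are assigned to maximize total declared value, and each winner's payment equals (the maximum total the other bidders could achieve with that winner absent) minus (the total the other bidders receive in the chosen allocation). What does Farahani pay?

Efficient allocation: Lindqvist→Lot C ($165), Mendoza→Lot D ($159), Farahani→Lot A ($154); total welfare W = $478.
Farahani receives Lot A at value $154, so the others get W − 154 = $324.
Without Farahani: best allocation of the remaining 2 bidders over all 3 lots is Lindqvist→Lot C ($165), Mendoza→Lot A ($177), total $342.
VCG payment = (others' best without Farahani) − (others' welfare with Farahani) = 342 − 324 = $18.

Farahani pays $18.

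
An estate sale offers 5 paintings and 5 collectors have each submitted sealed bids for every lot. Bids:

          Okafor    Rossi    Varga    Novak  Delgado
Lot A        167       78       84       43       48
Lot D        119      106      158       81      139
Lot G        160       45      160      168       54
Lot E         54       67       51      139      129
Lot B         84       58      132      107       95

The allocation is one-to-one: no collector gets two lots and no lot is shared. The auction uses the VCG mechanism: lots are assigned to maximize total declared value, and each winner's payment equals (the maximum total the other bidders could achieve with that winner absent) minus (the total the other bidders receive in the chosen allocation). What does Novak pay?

Efficient allocation: Okafor→Lot A ($167), Rossi→Lot D ($106), Varga→Lot B ($132), Novak→Lot G ($168), Delgado→Lot E ($129); total welfare W = $702.
Novak receives Lot G at value $168, so the others get W − 168 = $534.
Without Novak: best allocation of the remaining 4 bidders over all 5 lots is Okafor→Lot A ($167), Rossi→Lot D ($106), Varga→Lot G ($160), Delgado→Lot E ($129), total $562.
VCG payment = (others' best without Novak) − (others' welfare with Novak) = 562 − 534 = $28.

Novak pays $28.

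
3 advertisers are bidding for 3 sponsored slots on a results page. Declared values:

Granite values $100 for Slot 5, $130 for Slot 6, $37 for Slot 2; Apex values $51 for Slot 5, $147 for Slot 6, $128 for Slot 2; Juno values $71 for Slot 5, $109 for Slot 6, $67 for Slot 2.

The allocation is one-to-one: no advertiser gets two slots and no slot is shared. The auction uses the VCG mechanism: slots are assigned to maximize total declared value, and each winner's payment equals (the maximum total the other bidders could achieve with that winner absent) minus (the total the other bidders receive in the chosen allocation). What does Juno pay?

Juno pays $30.

Efficient allocation: Granite→Slot 5 ($100), Apex→Slot 2 ($128), Juno→Slot 6 ($109); total welfare W = $337.
Juno receives Slot 6 at value $109, so the others get W − 109 = $228.
Without Juno: best allocation of the remaining 2 bidders over all 3 slots is Granite→Slot 6 ($130), Apex→Slot 2 ($128), total $258.
VCG payment = (others' best without Juno) − (others' welfare with Juno) = 258 − 228 = $30.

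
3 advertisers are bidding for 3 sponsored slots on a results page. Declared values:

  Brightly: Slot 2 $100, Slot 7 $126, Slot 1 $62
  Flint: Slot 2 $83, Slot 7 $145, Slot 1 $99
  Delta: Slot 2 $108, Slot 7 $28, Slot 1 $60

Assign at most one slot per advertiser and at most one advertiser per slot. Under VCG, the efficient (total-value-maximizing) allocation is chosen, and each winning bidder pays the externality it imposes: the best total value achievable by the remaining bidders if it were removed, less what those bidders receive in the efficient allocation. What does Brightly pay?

Efficient allocation: Brightly→Slot 7 ($126), Flint→Slot 1 ($99), Delta→Slot 2 ($108); total welfare W = $333.
Brightly receives Slot 7 at value $126, so the others get W − 126 = $207.
Without Brightly: best allocation of the remaining 2 bidders over all 3 slots is Flint→Slot 7 ($145), Delta→Slot 2 ($108), total $253.
VCG payment = (others' best without Brightly) − (others' welfare with Brightly) = 253 − 207 = $46.

Brightly pays $46.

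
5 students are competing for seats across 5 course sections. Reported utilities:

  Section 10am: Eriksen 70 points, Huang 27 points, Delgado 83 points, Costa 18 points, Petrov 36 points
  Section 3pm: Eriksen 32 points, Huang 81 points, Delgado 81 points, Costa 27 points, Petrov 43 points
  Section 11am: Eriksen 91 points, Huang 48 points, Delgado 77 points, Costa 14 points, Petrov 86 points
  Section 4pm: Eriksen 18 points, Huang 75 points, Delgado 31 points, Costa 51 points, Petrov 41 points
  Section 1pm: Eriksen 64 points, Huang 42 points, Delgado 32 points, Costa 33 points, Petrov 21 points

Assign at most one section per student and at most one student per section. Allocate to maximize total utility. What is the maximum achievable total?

Treat this as an assignment problem: match each student to one section.
Optimal: Eriksen→Section 1pm (64 points), Huang→Section 3pm (81 points), Delgado→Section 10am (83 points), Costa→Section 4pm (51 points), Petrov→Section 11am (86 points) — total 64+81+83+51+86 = 365 points.
Max-entry greedy (repeatedly take the single best remaining cell) gives 327 points, worse by 38.
Next-best assignment: Eriksen→Section 10am, Huang→Section 4pm, Delgado→Section 3pm, Costa→Section 1pm, Petrov→Section 11am = 345 points.
Swapping Huang↔Petrov (Huang→Section 11am 48 points, Petrov→Section 3pm 43 points) loses 76.

Max total: 365 points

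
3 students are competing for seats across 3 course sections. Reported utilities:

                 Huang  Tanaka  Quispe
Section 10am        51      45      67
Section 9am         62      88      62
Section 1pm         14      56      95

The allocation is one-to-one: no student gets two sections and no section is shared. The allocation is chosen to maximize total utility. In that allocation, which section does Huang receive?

Huang receives Section 10am.

Treat this as an assignment problem: match each student to one section.
Optimal: Huang→Section 10am (51 points), Tanaka→Section 9am (88 points), Quispe→Section 1pm (95 points) — total 51+88+95 = 234 points.
Next-best assignment: Huang→Section 9am, Tanaka→Section 10am, Quispe→Section 1pm = 202 points.
Every other assignment is strictly worse.
Huang's own top section is Section 9am (62 points), but forcing Huang→Section 9am and reassigning the rest optimally gives only 202 points — worse by 32.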